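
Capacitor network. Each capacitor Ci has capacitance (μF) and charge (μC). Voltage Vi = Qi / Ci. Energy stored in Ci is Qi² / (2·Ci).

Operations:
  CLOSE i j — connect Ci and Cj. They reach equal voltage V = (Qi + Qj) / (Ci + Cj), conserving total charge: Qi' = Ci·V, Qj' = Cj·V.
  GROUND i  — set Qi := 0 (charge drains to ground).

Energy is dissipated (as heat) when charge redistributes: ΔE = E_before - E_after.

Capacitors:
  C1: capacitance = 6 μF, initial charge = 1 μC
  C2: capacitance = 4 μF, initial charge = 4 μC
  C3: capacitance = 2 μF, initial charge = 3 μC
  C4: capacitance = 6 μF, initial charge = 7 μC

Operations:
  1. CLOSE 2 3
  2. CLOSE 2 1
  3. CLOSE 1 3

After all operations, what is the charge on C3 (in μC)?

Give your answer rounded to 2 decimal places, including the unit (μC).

Initial: C1(6μF, Q=1μC, V=0.17V), C2(4μF, Q=4μC, V=1.00V), C3(2μF, Q=3μC, V=1.50V), C4(6μF, Q=7μC, V=1.17V)
Op 1: CLOSE 2-3: Q_total=7.00, C_total=6.00, V=1.17; Q2=4.67, Q3=2.33; dissipated=0.167
Op 2: CLOSE 2-1: Q_total=5.67, C_total=10.00, V=0.57; Q2=2.27, Q1=3.40; dissipated=1.200
Op 3: CLOSE 1-3: Q_total=5.73, C_total=8.00, V=0.72; Q1=4.30, Q3=1.43; dissipated=0.270
Final charges: Q1=4.30, Q2=2.27, Q3=1.43, Q4=7.00

Answer: 1.43 μC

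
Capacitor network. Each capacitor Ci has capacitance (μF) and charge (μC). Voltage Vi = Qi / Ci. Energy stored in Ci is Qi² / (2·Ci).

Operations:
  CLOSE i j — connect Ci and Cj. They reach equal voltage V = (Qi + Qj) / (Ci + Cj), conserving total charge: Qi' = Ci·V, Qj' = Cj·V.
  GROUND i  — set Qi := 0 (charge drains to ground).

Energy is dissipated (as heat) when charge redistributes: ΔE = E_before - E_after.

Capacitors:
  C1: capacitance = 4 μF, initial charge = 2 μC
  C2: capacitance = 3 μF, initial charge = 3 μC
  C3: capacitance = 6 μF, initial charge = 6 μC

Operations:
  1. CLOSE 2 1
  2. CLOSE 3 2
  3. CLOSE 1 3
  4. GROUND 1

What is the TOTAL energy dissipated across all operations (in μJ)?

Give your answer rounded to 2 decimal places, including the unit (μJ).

Initial: C1(4μF, Q=2μC, V=0.50V), C2(3μF, Q=3μC, V=1.00V), C3(6μF, Q=6μC, V=1.00V)
Op 1: CLOSE 2-1: Q_total=5.00, C_total=7.00, V=0.71; Q2=2.14, Q1=2.86; dissipated=0.214
Op 2: CLOSE 3-2: Q_total=8.14, C_total=9.00, V=0.90; Q3=5.43, Q2=2.71; dissipated=0.082
Op 3: CLOSE 1-3: Q_total=8.29, C_total=10.00, V=0.83; Q1=3.31, Q3=4.97; dissipated=0.044
Op 4: GROUND 1: Q1=0; energy lost=1.373
Total dissipated: 1.713 μJ

Answer: 1.71 μJ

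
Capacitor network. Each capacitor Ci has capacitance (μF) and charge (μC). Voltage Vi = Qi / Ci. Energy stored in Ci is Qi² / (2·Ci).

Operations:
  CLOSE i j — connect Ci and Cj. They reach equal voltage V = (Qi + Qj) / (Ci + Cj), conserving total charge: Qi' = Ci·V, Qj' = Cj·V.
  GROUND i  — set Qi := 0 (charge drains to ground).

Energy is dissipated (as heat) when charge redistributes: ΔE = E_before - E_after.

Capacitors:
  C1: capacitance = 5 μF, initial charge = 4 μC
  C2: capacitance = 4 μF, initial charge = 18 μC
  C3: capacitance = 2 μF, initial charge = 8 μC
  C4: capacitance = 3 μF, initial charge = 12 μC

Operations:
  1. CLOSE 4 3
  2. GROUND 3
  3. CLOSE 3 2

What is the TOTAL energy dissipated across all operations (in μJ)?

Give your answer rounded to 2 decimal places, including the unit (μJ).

Answer: 29.50 μJ

Derivation:
Initial: C1(5μF, Q=4μC, V=0.80V), C2(4μF, Q=18μC, V=4.50V), C3(2μF, Q=8μC, V=4.00V), C4(3μF, Q=12μC, V=4.00V)
Op 1: CLOSE 4-3: Q_total=20.00, C_total=5.00, V=4.00; Q4=12.00, Q3=8.00; dissipated=0.000
Op 2: GROUND 3: Q3=0; energy lost=16.000
Op 3: CLOSE 3-2: Q_total=18.00, C_total=6.00, V=3.00; Q3=6.00, Q2=12.00; dissipated=13.500
Total dissipated: 29.500 μJ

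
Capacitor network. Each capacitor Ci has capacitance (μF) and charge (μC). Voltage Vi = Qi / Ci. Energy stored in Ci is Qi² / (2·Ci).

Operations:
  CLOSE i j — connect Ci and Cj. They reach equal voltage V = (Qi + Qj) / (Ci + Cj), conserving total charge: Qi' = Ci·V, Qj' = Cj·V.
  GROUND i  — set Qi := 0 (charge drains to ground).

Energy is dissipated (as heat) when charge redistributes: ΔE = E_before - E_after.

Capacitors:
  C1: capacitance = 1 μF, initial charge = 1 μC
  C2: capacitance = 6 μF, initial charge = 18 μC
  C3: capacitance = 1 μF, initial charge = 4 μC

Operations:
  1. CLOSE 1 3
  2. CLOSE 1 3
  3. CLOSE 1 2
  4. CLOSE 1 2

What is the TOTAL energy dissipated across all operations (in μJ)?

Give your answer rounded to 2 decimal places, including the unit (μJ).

Answer: 2.36 μJ

Derivation:
Initial: C1(1μF, Q=1μC, V=1.00V), C2(6μF, Q=18μC, V=3.00V), C3(1μF, Q=4μC, V=4.00V)
Op 1: CLOSE 1-3: Q_total=5.00, C_total=2.00, V=2.50; Q1=2.50, Q3=2.50; dissipated=2.250
Op 2: CLOSE 1-3: Q_total=5.00, C_total=2.00, V=2.50; Q1=2.50, Q3=2.50; dissipated=0.000
Op 3: CLOSE 1-2: Q_total=20.50, C_total=7.00, V=2.93; Q1=2.93, Q2=17.57; dissipated=0.107
Op 4: CLOSE 1-2: Q_total=20.50, C_total=7.00, V=2.93; Q1=2.93, Q2=17.57; dissipated=0.000
Total dissipated: 2.357 μJ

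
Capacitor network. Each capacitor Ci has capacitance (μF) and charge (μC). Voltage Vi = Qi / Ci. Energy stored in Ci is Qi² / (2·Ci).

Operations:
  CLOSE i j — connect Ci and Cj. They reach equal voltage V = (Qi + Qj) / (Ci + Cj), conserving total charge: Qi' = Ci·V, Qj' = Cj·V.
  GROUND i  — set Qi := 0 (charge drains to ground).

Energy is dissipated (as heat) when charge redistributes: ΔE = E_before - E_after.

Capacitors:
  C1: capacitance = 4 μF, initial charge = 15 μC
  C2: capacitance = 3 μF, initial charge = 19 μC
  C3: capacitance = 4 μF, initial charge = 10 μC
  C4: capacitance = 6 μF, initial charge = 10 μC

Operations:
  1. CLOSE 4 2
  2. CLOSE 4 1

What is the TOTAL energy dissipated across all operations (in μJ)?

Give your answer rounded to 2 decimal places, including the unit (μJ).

Answer: 22.11 μJ

Derivation:
Initial: C1(4μF, Q=15μC, V=3.75V), C2(3μF, Q=19μC, V=6.33V), C3(4μF, Q=10μC, V=2.50V), C4(6μF, Q=10μC, V=1.67V)
Op 1: CLOSE 4-2: Q_total=29.00, C_total=9.00, V=3.22; Q4=19.33, Q2=9.67; dissipated=21.778
Op 2: CLOSE 4-1: Q_total=34.33, C_total=10.00, V=3.43; Q4=20.60, Q1=13.73; dissipated=0.334
Total dissipated: 22.112 μJ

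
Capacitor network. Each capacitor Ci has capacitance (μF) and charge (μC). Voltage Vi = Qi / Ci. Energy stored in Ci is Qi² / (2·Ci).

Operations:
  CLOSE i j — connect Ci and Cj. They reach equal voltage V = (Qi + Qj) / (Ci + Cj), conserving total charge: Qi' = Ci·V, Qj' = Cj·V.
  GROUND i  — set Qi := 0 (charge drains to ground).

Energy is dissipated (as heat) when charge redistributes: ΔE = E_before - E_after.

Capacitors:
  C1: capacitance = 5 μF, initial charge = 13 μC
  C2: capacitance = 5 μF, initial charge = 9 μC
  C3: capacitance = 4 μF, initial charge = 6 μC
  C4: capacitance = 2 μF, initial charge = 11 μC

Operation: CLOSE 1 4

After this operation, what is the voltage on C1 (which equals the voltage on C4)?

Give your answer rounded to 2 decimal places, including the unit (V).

Initial: C1(5μF, Q=13μC, V=2.60V), C2(5μF, Q=9μC, V=1.80V), C3(4μF, Q=6μC, V=1.50V), C4(2μF, Q=11μC, V=5.50V)
Op 1: CLOSE 1-4: Q_total=24.00, C_total=7.00, V=3.43; Q1=17.14, Q4=6.86; dissipated=6.007

Answer: 3.43 V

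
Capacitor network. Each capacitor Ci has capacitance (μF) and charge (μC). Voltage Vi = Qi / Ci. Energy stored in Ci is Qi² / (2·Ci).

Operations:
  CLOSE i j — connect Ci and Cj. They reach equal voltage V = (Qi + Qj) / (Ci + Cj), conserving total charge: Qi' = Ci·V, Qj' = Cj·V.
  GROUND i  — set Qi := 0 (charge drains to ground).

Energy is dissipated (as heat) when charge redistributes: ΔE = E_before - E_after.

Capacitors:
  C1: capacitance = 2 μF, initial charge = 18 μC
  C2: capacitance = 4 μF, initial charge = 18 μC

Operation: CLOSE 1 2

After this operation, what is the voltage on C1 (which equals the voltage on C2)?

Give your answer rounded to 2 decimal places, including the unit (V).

Initial: C1(2μF, Q=18μC, V=9.00V), C2(4μF, Q=18μC, V=4.50V)
Op 1: CLOSE 1-2: Q_total=36.00, C_total=6.00, V=6.00; Q1=12.00, Q2=24.00; dissipated=13.500

Answer: 6.00 V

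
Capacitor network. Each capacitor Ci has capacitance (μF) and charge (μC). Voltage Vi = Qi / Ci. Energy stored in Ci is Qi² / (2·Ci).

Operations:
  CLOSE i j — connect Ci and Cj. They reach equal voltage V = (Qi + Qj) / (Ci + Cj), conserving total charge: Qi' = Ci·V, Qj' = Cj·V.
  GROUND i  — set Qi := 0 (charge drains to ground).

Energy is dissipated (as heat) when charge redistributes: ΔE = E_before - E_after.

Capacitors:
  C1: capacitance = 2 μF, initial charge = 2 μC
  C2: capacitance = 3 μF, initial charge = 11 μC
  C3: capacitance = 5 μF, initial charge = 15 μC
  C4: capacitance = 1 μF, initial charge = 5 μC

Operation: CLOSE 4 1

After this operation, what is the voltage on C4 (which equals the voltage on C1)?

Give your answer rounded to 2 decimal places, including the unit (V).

Initial: C1(2μF, Q=2μC, V=1.00V), C2(3μF, Q=11μC, V=3.67V), C3(5μF, Q=15μC, V=3.00V), C4(1μF, Q=5μC, V=5.00V)
Op 1: CLOSE 4-1: Q_total=7.00, C_total=3.00, V=2.33; Q4=2.33, Q1=4.67; dissipated=5.333

Answer: 2.33 V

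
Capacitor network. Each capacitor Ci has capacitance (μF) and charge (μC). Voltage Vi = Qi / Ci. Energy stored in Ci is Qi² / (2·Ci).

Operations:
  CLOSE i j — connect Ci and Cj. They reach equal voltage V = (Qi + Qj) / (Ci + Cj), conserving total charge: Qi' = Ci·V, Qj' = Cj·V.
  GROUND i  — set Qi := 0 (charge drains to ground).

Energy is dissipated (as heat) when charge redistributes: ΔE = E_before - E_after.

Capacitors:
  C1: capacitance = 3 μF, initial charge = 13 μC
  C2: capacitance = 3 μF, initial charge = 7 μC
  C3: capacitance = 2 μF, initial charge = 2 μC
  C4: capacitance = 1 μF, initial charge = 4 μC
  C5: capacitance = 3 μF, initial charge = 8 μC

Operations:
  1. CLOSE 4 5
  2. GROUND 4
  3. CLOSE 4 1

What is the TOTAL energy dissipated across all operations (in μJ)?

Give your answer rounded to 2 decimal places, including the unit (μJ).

Initial: C1(3μF, Q=13μC, V=4.33V), C2(3μF, Q=7μC, V=2.33V), C3(2μF, Q=2μC, V=1.00V), C4(1μF, Q=4μC, V=4.00V), C5(3μF, Q=8μC, V=2.67V)
Op 1: CLOSE 4-5: Q_total=12.00, C_total=4.00, V=3.00; Q4=3.00, Q5=9.00; dissipated=0.667
Op 2: GROUND 4: Q4=0; energy lost=4.500
Op 3: CLOSE 4-1: Q_total=13.00, C_total=4.00, V=3.25; Q4=3.25, Q1=9.75; dissipated=7.042
Total dissipated: 12.208 μJ

Answer: 12.21 μJ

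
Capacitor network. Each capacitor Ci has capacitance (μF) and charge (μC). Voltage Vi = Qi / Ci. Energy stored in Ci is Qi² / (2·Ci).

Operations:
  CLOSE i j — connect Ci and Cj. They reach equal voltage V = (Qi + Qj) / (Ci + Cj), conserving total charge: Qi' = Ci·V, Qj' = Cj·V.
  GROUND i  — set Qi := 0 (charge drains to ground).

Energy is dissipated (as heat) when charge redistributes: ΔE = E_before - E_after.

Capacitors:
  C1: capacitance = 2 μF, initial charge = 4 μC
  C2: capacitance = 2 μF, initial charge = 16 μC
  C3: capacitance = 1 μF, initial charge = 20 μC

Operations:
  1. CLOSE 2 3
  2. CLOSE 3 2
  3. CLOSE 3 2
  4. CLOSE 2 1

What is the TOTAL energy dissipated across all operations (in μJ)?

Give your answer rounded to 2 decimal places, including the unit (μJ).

Initial: C1(2μF, Q=4μC, V=2.00V), C2(2μF, Q=16μC, V=8.00V), C3(1μF, Q=20μC, V=20.00V)
Op 1: CLOSE 2-3: Q_total=36.00, C_total=3.00, V=12.00; Q2=24.00, Q3=12.00; dissipated=48.000
Op 2: CLOSE 3-2: Q_total=36.00, C_total=3.00, V=12.00; Q3=12.00, Q2=24.00; dissipated=0.000
Op 3: CLOSE 3-2: Q_total=36.00, C_total=3.00, V=12.00; Q3=12.00, Q2=24.00; dissipated=0.000
Op 4: CLOSE 2-1: Q_total=28.00, C_total=4.00, V=7.00; Q2=14.00, Q1=14.00; dissipated=50.000
Total dissipated: 98.000 μJ

Answer: 98.00 μJ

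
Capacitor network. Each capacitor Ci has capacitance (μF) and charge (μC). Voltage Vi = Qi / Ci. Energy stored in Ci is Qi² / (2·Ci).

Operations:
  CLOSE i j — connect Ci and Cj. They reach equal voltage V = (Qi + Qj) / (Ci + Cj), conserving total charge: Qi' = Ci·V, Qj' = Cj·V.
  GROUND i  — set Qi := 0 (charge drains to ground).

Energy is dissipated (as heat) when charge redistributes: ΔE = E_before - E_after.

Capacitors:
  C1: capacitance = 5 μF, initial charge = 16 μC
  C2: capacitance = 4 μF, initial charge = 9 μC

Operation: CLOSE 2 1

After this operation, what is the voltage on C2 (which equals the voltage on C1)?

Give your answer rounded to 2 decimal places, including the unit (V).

Answer: 2.78 V

Derivation:
Initial: C1(5μF, Q=16μC, V=3.20V), C2(4μF, Q=9μC, V=2.25V)
Op 1: CLOSE 2-1: Q_total=25.00, C_total=9.00, V=2.78; Q2=11.11, Q1=13.89; dissipated=1.003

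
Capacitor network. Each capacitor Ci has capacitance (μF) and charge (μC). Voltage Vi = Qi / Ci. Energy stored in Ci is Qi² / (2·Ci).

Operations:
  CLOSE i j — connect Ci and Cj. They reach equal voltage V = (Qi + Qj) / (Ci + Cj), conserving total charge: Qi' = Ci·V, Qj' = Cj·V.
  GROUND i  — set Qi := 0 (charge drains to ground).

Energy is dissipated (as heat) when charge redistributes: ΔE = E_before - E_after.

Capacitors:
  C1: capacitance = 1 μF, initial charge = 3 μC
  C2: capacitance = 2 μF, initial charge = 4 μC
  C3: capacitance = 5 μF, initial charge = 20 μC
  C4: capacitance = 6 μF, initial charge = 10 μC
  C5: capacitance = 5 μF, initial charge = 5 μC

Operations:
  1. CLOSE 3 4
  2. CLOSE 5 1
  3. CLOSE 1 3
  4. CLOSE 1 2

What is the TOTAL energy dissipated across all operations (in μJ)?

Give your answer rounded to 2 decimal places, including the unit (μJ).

Initial: C1(1μF, Q=3μC, V=3.00V), C2(2μF, Q=4μC, V=2.00V), C3(5μF, Q=20μC, V=4.00V), C4(6μF, Q=10μC, V=1.67V), C5(5μF, Q=5μC, V=1.00V)
Op 1: CLOSE 3-4: Q_total=30.00, C_total=11.00, V=2.73; Q3=13.64, Q4=16.36; dissipated=7.424
Op 2: CLOSE 5-1: Q_total=8.00, C_total=6.00, V=1.33; Q5=6.67, Q1=1.33; dissipated=1.667
Op 3: CLOSE 1-3: Q_total=14.97, C_total=6.00, V=2.49; Q1=2.49, Q3=12.47; dissipated=0.810
Op 4: CLOSE 1-2: Q_total=6.49, C_total=3.00, V=2.16; Q1=2.16, Q2=4.33; dissipated=0.082
Total dissipated: 9.982 μJ

Answer: 9.98 μJ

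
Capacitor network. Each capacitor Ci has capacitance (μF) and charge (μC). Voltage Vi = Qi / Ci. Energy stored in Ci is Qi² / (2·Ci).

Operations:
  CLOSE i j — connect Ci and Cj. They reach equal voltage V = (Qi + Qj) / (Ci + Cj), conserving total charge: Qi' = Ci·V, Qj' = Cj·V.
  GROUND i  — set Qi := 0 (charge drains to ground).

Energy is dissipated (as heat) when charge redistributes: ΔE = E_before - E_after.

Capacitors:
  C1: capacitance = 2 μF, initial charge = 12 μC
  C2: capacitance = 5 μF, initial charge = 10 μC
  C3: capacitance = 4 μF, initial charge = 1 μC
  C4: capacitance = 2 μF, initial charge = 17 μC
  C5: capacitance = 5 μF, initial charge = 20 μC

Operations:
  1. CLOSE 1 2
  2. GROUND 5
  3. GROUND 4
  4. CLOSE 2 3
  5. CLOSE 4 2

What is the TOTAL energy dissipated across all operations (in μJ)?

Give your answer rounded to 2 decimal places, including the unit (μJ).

Initial: C1(2μF, Q=12μC, V=6.00V), C2(5μF, Q=10μC, V=2.00V), C3(4μF, Q=1μC, V=0.25V), C4(2μF, Q=17μC, V=8.50V), C5(5μF, Q=20μC, V=4.00V)
Op 1: CLOSE 1-2: Q_total=22.00, C_total=7.00, V=3.14; Q1=6.29, Q2=15.71; dissipated=11.429
Op 2: GROUND 5: Q5=0; energy lost=40.000
Op 3: GROUND 4: Q4=0; energy lost=72.250
Op 4: CLOSE 2-3: Q_total=16.71, C_total=9.00, V=1.86; Q2=9.29, Q3=7.43; dissipated=9.298
Op 5: CLOSE 4-2: Q_total=9.29, C_total=7.00, V=1.33; Q4=2.65, Q2=6.63; dissipated=2.464
Total dissipated: 135.441 μJ

Answer: 135.44 μJ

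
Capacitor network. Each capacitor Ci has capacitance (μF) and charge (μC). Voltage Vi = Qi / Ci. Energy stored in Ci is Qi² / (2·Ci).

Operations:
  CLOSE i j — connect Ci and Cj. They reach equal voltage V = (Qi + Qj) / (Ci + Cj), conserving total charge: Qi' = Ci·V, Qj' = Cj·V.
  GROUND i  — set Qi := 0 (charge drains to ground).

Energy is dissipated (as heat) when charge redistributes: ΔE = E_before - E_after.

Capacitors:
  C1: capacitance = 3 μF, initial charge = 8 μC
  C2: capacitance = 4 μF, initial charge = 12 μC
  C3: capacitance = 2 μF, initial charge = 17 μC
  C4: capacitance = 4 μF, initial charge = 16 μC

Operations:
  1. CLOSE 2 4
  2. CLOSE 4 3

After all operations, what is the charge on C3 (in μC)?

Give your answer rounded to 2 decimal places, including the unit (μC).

Answer: 10.33 μC

Derivation:
Initial: C1(3μF, Q=8μC, V=2.67V), C2(4μF, Q=12μC, V=3.00V), C3(2μF, Q=17μC, V=8.50V), C4(4μF, Q=16μC, V=4.00V)
Op 1: CLOSE 2-4: Q_total=28.00, C_total=8.00, V=3.50; Q2=14.00, Q4=14.00; dissipated=1.000
Op 2: CLOSE 4-3: Q_total=31.00, C_total=6.00, V=5.17; Q4=20.67, Q3=10.33; dissipated=16.667
Final charges: Q1=8.00, Q2=14.00, Q3=10.33, Q4=20.67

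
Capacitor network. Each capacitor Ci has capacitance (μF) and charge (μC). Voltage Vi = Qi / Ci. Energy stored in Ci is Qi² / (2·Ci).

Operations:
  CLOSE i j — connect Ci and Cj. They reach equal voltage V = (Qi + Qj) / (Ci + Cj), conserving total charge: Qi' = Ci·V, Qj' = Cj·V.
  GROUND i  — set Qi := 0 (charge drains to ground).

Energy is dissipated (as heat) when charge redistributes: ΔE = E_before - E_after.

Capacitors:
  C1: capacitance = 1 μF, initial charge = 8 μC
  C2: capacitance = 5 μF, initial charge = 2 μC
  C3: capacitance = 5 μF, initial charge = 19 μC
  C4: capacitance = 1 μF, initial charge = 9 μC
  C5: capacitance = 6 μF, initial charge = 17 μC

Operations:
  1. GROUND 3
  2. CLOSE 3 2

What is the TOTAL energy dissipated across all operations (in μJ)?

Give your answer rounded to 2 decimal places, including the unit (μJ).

Initial: C1(1μF, Q=8μC, V=8.00V), C2(5μF, Q=2μC, V=0.40V), C3(5μF, Q=19μC, V=3.80V), C4(1μF, Q=9μC, V=9.00V), C5(6μF, Q=17μC, V=2.83V)
Op 1: GROUND 3: Q3=0; energy lost=36.100
Op 2: CLOSE 3-2: Q_total=2.00, C_total=10.00, V=0.20; Q3=1.00, Q2=1.00; dissipated=0.200
Total dissipated: 36.300 μJ

Answer: 36.30 μJ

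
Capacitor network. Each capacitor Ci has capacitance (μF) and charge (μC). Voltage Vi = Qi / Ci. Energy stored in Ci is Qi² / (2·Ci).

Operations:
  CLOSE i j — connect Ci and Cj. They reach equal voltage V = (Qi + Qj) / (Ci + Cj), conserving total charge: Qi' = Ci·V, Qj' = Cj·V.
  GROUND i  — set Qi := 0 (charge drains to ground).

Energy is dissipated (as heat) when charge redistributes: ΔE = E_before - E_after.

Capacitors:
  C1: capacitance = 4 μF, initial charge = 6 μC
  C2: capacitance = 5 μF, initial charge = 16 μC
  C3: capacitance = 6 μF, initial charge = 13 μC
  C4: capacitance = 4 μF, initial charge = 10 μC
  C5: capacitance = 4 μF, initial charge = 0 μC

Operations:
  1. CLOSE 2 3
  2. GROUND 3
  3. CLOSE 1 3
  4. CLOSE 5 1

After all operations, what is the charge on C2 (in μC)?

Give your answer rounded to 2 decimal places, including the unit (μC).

Initial: C1(4μF, Q=6μC, V=1.50V), C2(5μF, Q=16μC, V=3.20V), C3(6μF, Q=13μC, V=2.17V), C4(4μF, Q=10μC, V=2.50V), C5(4μF, Q=0μC, V=0.00V)
Op 1: CLOSE 2-3: Q_total=29.00, C_total=11.00, V=2.64; Q2=13.18, Q3=15.82; dissipated=1.456
Op 2: GROUND 3: Q3=0; energy lost=20.851
Op 3: CLOSE 1-3: Q_total=6.00, C_total=10.00, V=0.60; Q1=2.40, Q3=3.60; dissipated=2.700
Op 4: CLOSE 5-1: Q_total=2.40, C_total=8.00, V=0.30; Q5=1.20, Q1=1.20; dissipated=0.360
Final charges: Q1=1.20, Q2=13.18, Q3=3.60, Q4=10.00, Q5=1.20

Answer: 13.18 μC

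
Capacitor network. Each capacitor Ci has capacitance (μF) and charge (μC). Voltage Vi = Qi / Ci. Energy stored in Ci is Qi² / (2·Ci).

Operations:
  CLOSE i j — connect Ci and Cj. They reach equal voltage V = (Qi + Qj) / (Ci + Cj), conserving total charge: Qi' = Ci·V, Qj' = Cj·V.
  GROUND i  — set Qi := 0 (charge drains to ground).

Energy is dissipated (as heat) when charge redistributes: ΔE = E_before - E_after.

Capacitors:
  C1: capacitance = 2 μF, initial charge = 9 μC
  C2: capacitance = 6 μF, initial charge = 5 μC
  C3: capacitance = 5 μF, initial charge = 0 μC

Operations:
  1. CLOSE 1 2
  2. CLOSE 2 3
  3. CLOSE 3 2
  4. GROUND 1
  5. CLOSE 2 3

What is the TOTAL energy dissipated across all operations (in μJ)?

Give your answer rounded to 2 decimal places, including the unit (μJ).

Answer: 17.32 μJ

Derivation:
Initial: C1(2μF, Q=9μC, V=4.50V), C2(6μF, Q=5μC, V=0.83V), C3(5μF, Q=0μC, V=0.00V)
Op 1: CLOSE 1-2: Q_total=14.00, C_total=8.00, V=1.75; Q1=3.50, Q2=10.50; dissipated=10.083
Op 2: CLOSE 2-3: Q_total=10.50, C_total=11.00, V=0.95; Q2=5.73, Q3=4.77; dissipated=4.176
Op 3: CLOSE 3-2: Q_total=10.50, C_total=11.00, V=0.95; Q3=4.77, Q2=5.73; dissipated=0.000
Op 4: GROUND 1: Q1=0; energy lost=3.062
Op 5: CLOSE 2-3: Q_total=10.50, C_total=11.00, V=0.95; Q2=5.73, Q3=4.77; dissipated=0.000
Total dissipated: 17.322 μJ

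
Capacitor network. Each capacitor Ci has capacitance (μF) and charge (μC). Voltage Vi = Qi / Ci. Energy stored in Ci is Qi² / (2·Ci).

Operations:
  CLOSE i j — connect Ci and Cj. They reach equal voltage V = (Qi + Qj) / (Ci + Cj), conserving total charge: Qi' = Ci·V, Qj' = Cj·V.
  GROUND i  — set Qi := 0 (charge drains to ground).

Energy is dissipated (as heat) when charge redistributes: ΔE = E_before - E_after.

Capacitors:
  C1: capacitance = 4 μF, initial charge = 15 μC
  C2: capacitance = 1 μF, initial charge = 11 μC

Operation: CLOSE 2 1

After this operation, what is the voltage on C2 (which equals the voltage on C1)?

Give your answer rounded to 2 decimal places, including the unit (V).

Initial: C1(4μF, Q=15μC, V=3.75V), C2(1μF, Q=11μC, V=11.00V)
Op 1: CLOSE 2-1: Q_total=26.00, C_total=5.00, V=5.20; Q2=5.20, Q1=20.80; dissipated=21.025

Answer: 5.20 V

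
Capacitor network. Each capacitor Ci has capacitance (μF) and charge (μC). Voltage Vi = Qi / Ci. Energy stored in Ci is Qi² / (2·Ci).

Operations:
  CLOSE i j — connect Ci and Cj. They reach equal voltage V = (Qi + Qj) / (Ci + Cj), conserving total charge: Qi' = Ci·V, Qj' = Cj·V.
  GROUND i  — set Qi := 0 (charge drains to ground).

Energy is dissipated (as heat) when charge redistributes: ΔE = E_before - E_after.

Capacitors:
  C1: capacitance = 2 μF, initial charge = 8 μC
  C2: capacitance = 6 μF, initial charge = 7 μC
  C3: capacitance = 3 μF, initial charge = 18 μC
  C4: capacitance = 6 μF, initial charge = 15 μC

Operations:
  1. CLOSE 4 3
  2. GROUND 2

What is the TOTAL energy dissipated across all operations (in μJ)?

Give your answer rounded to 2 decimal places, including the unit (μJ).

Answer: 16.33 μJ

Derivation:
Initial: C1(2μF, Q=8μC, V=4.00V), C2(6μF, Q=7μC, V=1.17V), C3(3μF, Q=18μC, V=6.00V), C4(6μF, Q=15μC, V=2.50V)
Op 1: CLOSE 4-3: Q_total=33.00, C_total=9.00, V=3.67; Q4=22.00, Q3=11.00; dissipated=12.250
Op 2: GROUND 2: Q2=0; energy lost=4.083
Total dissipated: 16.333 μJ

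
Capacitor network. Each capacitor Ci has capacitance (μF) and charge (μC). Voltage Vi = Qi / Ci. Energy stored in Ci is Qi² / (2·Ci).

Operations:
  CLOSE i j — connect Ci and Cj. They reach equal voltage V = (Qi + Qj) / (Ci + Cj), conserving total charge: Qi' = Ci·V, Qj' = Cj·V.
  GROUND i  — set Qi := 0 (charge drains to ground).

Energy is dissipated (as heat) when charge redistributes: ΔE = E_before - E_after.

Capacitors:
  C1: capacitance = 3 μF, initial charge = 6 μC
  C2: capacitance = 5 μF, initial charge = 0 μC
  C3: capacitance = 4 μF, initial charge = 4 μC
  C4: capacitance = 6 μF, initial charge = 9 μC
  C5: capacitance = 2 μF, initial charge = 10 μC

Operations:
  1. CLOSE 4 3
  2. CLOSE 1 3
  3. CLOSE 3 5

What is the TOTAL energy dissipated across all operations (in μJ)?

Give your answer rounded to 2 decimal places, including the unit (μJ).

Initial: C1(3μF, Q=6μC, V=2.00V), C2(5μF, Q=0μC, V=0.00V), C3(4μF, Q=4μC, V=1.00V), C4(6μF, Q=9μC, V=1.50V), C5(2μF, Q=10μC, V=5.00V)
Op 1: CLOSE 4-3: Q_total=13.00, C_total=10.00, V=1.30; Q4=7.80, Q3=5.20; dissipated=0.300
Op 2: CLOSE 1-3: Q_total=11.20, C_total=7.00, V=1.60; Q1=4.80, Q3=6.40; dissipated=0.420
Op 3: CLOSE 3-5: Q_total=16.40, C_total=6.00, V=2.73; Q3=10.93, Q5=5.47; dissipated=7.707
Total dissipated: 8.427 μJ

Answer: 8.43 μJ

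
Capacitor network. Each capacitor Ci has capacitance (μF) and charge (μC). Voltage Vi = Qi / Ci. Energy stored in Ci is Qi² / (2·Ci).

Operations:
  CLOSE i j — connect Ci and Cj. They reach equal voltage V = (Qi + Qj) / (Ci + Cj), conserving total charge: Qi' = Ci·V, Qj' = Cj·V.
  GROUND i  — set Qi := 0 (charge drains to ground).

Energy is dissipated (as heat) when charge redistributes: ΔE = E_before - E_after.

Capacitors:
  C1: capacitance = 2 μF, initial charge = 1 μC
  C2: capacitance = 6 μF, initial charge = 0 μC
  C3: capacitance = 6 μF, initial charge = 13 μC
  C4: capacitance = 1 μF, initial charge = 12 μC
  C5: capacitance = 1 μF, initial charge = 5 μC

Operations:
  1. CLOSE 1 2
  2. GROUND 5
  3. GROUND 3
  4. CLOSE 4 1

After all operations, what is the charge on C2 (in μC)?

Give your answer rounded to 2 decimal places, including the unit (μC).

Answer: 0.75 μC

Derivation:
Initial: C1(2μF, Q=1μC, V=0.50V), C2(6μF, Q=0μC, V=0.00V), C3(6μF, Q=13μC, V=2.17V), C4(1μF, Q=12μC, V=12.00V), C5(1μF, Q=5μC, V=5.00V)
Op 1: CLOSE 1-2: Q_total=1.00, C_total=8.00, V=0.12; Q1=0.25, Q2=0.75; dissipated=0.188
Op 2: GROUND 5: Q5=0; energy lost=12.500
Op 3: GROUND 3: Q3=0; energy lost=14.083
Op 4: CLOSE 4-1: Q_total=12.25, C_total=3.00, V=4.08; Q4=4.08, Q1=8.17; dissipated=47.005
Final charges: Q1=8.17, Q2=0.75, Q3=0.00, Q4=4.08, Q5=0.00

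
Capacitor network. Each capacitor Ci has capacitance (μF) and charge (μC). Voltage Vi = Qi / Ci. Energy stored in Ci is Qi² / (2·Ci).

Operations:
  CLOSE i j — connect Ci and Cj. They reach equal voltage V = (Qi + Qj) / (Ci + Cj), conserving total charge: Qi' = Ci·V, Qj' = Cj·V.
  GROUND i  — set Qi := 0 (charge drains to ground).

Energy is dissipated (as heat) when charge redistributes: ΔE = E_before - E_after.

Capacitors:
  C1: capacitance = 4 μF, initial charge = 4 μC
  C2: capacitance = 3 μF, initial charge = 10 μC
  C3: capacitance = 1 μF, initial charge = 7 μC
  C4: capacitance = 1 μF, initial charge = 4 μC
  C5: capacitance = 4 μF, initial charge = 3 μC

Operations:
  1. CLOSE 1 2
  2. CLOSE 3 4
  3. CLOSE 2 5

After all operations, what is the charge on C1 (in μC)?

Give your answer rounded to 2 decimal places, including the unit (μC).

Answer: 8.00 μC

Derivation:
Initial: C1(4μF, Q=4μC, V=1.00V), C2(3μF, Q=10μC, V=3.33V), C3(1μF, Q=7μC, V=7.00V), C4(1μF, Q=4μC, V=4.00V), C5(4μF, Q=3μC, V=0.75V)
Op 1: CLOSE 1-2: Q_total=14.00, C_total=7.00, V=2.00; Q1=8.00, Q2=6.00; dissipated=4.667
Op 2: CLOSE 3-4: Q_total=11.00, C_total=2.00, V=5.50; Q3=5.50, Q4=5.50; dissipated=2.250
Op 3: CLOSE 2-5: Q_total=9.00, C_total=7.00, V=1.29; Q2=3.86, Q5=5.14; dissipated=1.339
Final charges: Q1=8.00, Q2=3.86, Q3=5.50, Q4=5.50, Q5=5.14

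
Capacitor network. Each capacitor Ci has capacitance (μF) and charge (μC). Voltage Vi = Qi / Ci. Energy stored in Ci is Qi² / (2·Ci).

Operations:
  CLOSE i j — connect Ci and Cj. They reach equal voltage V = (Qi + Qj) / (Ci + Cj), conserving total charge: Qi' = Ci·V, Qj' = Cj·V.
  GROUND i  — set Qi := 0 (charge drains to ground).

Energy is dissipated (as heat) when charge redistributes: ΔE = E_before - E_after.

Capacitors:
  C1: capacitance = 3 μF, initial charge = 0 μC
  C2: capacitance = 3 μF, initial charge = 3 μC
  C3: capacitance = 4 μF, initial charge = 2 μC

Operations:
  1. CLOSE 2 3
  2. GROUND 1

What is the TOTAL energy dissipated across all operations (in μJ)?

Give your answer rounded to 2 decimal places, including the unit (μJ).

Answer: 0.21 μJ

Derivation:
Initial: C1(3μF, Q=0μC, V=0.00V), C2(3μF, Q=3μC, V=1.00V), C3(4μF, Q=2μC, V=0.50V)
Op 1: CLOSE 2-3: Q_total=5.00, C_total=7.00, V=0.71; Q2=2.14, Q3=2.86; dissipated=0.214
Op 2: GROUND 1: Q1=0; energy lost=0.000
Total dissipated: 0.214 μJ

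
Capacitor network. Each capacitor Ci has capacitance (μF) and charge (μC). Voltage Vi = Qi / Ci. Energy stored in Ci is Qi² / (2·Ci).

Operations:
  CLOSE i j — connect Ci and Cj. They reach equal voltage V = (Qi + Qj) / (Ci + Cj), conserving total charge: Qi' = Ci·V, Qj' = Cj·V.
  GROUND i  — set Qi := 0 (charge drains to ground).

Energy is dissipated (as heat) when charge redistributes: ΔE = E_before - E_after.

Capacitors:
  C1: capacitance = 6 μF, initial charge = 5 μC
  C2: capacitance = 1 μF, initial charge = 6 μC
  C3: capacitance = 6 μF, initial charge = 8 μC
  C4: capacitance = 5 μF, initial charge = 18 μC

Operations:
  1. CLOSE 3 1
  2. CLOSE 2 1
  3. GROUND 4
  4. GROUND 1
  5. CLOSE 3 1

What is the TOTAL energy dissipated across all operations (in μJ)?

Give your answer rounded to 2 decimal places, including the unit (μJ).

Initial: C1(6μF, Q=5μC, V=0.83V), C2(1μF, Q=6μC, V=6.00V), C3(6μF, Q=8μC, V=1.33V), C4(5μF, Q=18μC, V=3.60V)
Op 1: CLOSE 3-1: Q_total=13.00, C_total=12.00, V=1.08; Q3=6.50, Q1=6.50; dissipated=0.375
Op 2: CLOSE 2-1: Q_total=12.50, C_total=7.00, V=1.79; Q2=1.79, Q1=10.71; dissipated=10.360
Op 3: GROUND 4: Q4=0; energy lost=32.400
Op 4: GROUND 1: Q1=0; energy lost=9.566
Op 5: CLOSE 3-1: Q_total=6.50, C_total=12.00, V=0.54; Q3=3.25, Q1=3.25; dissipated=1.760
Total dissipated: 54.462 μJ

Answer: 54.46 μJ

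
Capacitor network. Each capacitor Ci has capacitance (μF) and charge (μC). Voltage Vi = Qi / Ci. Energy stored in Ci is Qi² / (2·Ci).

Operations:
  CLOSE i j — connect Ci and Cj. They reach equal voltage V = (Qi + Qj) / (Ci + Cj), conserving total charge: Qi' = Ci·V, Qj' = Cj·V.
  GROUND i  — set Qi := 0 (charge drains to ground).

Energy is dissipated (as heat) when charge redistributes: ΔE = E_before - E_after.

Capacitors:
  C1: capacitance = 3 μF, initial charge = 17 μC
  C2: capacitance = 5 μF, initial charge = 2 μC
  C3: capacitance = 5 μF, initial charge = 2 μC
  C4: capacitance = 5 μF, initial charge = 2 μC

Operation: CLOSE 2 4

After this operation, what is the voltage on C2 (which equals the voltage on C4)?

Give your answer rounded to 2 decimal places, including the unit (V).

Initial: C1(3μF, Q=17μC, V=5.67V), C2(5μF, Q=2μC, V=0.40V), C3(5μF, Q=2μC, V=0.40V), C4(5μF, Q=2μC, V=0.40V)
Op 1: CLOSE 2-4: Q_total=4.00, C_total=10.00, V=0.40; Q2=2.00, Q4=2.00; dissipated=0.000

Answer: 0.40 V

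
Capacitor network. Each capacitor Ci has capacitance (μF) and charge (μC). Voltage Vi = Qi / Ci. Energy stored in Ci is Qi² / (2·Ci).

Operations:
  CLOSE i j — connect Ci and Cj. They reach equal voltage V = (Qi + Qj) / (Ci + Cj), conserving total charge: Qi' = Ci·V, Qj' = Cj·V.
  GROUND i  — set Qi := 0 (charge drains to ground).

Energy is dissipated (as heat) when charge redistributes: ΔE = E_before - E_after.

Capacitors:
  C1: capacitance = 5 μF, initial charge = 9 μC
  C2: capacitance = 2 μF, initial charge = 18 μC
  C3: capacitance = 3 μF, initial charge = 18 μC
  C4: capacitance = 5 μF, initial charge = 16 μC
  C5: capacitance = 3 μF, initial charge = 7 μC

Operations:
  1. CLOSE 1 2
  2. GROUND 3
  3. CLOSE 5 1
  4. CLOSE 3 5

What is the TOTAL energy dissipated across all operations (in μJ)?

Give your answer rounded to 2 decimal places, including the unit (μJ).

Answer: 101.30 μJ

Derivation:
Initial: C1(5μF, Q=9μC, V=1.80V), C2(2μF, Q=18μC, V=9.00V), C3(3μF, Q=18μC, V=6.00V), C4(5μF, Q=16μC, V=3.20V), C5(3μF, Q=7μC, V=2.33V)
Op 1: CLOSE 1-2: Q_total=27.00, C_total=7.00, V=3.86; Q1=19.29, Q2=7.71; dissipated=37.029
Op 2: GROUND 3: Q3=0; energy lost=54.000
Op 3: CLOSE 5-1: Q_total=26.29, C_total=8.00, V=3.29; Q5=9.86, Q1=16.43; dissipated=2.177
Op 4: CLOSE 3-5: Q_total=9.86, C_total=6.00, V=1.64; Q3=4.93, Q5=4.93; dissipated=8.097
Total dissipated: 101.302 μJ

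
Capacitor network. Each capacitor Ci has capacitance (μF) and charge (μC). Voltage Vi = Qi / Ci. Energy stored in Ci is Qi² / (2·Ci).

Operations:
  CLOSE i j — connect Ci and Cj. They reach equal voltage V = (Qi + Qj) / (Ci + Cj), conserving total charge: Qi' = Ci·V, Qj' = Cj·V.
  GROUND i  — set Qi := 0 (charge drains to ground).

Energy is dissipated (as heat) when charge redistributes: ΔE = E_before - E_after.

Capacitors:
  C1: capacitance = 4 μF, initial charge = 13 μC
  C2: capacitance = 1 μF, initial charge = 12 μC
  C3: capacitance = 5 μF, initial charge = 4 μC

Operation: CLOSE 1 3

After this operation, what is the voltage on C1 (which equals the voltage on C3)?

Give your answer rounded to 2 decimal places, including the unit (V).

Initial: C1(4μF, Q=13μC, V=3.25V), C2(1μF, Q=12μC, V=12.00V), C3(5μF, Q=4μC, V=0.80V)
Op 1: CLOSE 1-3: Q_total=17.00, C_total=9.00, V=1.89; Q1=7.56, Q3=9.44; dissipated=6.669

Answer: 1.89 V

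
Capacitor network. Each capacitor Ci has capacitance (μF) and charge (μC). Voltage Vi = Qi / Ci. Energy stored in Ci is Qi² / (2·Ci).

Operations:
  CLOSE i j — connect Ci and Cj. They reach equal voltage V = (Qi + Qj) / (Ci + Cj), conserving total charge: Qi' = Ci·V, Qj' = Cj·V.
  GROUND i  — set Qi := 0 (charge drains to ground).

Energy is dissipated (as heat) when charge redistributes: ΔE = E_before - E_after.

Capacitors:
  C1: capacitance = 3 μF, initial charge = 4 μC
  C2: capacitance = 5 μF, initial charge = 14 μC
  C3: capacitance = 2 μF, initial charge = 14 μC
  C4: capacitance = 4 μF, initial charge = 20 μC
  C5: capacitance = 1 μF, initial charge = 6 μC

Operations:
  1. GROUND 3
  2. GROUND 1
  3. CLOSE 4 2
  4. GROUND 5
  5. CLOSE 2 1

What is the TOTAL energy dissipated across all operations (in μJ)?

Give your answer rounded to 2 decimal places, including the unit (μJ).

Answer: 88.42 μJ

Derivation:
Initial: C1(3μF, Q=4μC, V=1.33V), C2(5μF, Q=14μC, V=2.80V), C3(2μF, Q=14μC, V=7.00V), C4(4μF, Q=20μC, V=5.00V), C5(1μF, Q=6μC, V=6.00V)
Op 1: GROUND 3: Q3=0; energy lost=49.000
Op 2: GROUND 1: Q1=0; energy lost=2.667
Op 3: CLOSE 4-2: Q_total=34.00, C_total=9.00, V=3.78; Q4=15.11, Q2=18.89; dissipated=5.378
Op 4: GROUND 5: Q5=0; energy lost=18.000
Op 5: CLOSE 2-1: Q_total=18.89, C_total=8.00, V=2.36; Q2=11.81, Q1=7.08; dissipated=13.380
Total dissipated: 88.424 μJ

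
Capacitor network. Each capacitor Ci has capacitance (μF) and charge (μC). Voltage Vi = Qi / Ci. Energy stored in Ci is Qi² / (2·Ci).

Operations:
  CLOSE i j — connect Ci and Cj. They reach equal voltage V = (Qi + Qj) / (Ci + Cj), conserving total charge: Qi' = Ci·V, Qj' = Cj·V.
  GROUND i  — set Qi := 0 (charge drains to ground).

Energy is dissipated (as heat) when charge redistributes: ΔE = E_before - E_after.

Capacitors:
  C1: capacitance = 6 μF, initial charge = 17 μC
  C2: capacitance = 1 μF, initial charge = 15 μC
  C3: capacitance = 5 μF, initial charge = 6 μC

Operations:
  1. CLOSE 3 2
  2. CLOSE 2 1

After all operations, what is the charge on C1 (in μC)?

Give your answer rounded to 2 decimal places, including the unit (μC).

Answer: 17.57 μC

Derivation:
Initial: C1(6μF, Q=17μC, V=2.83V), C2(1μF, Q=15μC, V=15.00V), C3(5μF, Q=6μC, V=1.20V)
Op 1: CLOSE 3-2: Q_total=21.00, C_total=6.00, V=3.50; Q3=17.50, Q2=3.50; dissipated=79.350
Op 2: CLOSE 2-1: Q_total=20.50, C_total=7.00, V=2.93; Q2=2.93, Q1=17.57; dissipated=0.190
Final charges: Q1=17.57, Q2=2.93, Q3=17.50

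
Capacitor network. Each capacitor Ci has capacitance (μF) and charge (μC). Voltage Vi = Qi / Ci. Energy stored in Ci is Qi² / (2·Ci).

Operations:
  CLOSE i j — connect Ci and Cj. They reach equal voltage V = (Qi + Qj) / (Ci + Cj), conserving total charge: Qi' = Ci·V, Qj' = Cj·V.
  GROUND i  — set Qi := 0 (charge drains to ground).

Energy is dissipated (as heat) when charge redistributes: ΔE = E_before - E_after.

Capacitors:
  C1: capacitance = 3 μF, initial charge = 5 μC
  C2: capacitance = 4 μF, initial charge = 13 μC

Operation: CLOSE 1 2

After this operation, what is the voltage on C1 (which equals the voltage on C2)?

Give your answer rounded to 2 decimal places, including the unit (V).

Answer: 2.57 V

Derivation:
Initial: C1(3μF, Q=5μC, V=1.67V), C2(4μF, Q=13μC, V=3.25V)
Op 1: CLOSE 1-2: Q_total=18.00, C_total=7.00, V=2.57; Q1=7.71, Q2=10.29; dissipated=2.149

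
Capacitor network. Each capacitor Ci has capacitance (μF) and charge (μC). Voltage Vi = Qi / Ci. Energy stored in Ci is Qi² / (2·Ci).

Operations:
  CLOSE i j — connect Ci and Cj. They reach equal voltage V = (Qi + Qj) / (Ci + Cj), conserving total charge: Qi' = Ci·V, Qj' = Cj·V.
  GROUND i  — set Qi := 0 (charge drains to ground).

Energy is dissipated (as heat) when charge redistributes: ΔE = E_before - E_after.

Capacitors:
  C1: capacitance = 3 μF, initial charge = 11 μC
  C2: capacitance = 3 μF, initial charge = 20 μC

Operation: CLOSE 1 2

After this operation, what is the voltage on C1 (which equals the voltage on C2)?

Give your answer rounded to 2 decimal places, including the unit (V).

Answer: 5.17 V

Derivation:
Initial: C1(3μF, Q=11μC, V=3.67V), C2(3μF, Q=20μC, V=6.67V)
Op 1: CLOSE 1-2: Q_total=31.00, C_total=6.00, V=5.17; Q1=15.50, Q2=15.50; dissipated=6.750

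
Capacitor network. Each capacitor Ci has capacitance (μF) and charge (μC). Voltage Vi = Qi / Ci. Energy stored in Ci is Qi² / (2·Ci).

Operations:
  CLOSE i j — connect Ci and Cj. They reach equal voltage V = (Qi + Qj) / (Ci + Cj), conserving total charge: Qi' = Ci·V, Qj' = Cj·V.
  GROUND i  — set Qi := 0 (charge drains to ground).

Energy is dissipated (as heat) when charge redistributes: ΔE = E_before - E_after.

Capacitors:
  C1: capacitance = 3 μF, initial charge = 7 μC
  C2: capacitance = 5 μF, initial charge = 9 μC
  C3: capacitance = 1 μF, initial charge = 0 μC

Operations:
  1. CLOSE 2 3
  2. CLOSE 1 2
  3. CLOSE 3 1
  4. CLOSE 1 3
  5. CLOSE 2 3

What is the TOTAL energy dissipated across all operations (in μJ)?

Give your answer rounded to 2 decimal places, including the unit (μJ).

Initial: C1(3μF, Q=7μC, V=2.33V), C2(5μF, Q=9μC, V=1.80V), C3(1μF, Q=0μC, V=0.00V)
Op 1: CLOSE 2-3: Q_total=9.00, C_total=6.00, V=1.50; Q2=7.50, Q3=1.50; dissipated=1.350
Op 2: CLOSE 1-2: Q_total=14.50, C_total=8.00, V=1.81; Q1=5.44, Q2=9.06; dissipated=0.651
Op 3: CLOSE 3-1: Q_total=6.94, C_total=4.00, V=1.73; Q3=1.73, Q1=5.20; dissipated=0.037
Op 4: CLOSE 1-3: Q_total=6.94, C_total=4.00, V=1.73; Q1=5.20, Q3=1.73; dissipated=0.000
Op 5: CLOSE 2-3: Q_total=10.80, C_total=6.00, V=1.80; Q2=9.00, Q3=1.80; dissipated=0.003
Total dissipated: 2.040 μJ

Answer: 2.04 μJ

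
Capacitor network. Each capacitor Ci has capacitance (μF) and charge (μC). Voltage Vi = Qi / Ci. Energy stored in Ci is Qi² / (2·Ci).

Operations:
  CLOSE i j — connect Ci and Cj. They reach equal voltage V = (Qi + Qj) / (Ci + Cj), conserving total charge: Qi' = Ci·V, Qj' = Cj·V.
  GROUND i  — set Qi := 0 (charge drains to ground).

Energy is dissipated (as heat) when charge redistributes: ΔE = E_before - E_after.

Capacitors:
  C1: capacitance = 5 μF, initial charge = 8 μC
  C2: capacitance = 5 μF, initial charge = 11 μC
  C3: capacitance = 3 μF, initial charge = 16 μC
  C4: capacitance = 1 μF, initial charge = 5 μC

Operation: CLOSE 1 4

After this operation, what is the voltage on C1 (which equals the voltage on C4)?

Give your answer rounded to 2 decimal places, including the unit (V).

Answer: 2.17 V

Derivation:
Initial: C1(5μF, Q=8μC, V=1.60V), C2(5μF, Q=11μC, V=2.20V), C3(3μF, Q=16μC, V=5.33V), C4(1μF, Q=5μC, V=5.00V)
Op 1: CLOSE 1-4: Q_total=13.00, C_total=6.00, V=2.17; Q1=10.83, Q4=2.17; dissipated=4.817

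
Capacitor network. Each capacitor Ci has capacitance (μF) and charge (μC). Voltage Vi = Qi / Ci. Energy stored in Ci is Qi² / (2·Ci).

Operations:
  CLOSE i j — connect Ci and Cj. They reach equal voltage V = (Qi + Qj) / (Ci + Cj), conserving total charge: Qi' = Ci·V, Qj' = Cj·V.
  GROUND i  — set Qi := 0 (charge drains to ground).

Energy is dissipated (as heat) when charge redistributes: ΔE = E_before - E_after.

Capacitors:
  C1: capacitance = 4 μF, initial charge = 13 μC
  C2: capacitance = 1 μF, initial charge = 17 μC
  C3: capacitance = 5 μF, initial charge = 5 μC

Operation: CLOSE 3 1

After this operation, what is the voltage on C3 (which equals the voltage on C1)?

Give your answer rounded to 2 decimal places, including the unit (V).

Initial: C1(4μF, Q=13μC, V=3.25V), C2(1μF, Q=17μC, V=17.00V), C3(5μF, Q=5μC, V=1.00V)
Op 1: CLOSE 3-1: Q_total=18.00, C_total=9.00, V=2.00; Q3=10.00, Q1=8.00; dissipated=5.625

Answer: 2.00 V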